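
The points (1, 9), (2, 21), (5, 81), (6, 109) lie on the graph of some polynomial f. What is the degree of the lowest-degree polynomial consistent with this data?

2

Divided differences on the nodes 1, 2, 5, 6:
  order 0: 9  21  81  109
  order 1: 12  20  28
  order 2: 2  2
  order 3: 0
The order-2 divided differences are all 2 (nonzero) and every higher order vanishes, so the data lies on a polynomial of degree exactly 2.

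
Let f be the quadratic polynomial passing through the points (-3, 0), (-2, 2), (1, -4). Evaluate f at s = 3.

Write f(s) = as^2 + bs + c. Substituting each data point gives a linear system:
  9a - 3b + c = 0
  4a - 2b + c = 2
  a + b + c = -4
Solving the system yields a = -1, b = -3, c = 0.
So f(s) = -s^2 - 3s.
Then f(3) = -18.

-18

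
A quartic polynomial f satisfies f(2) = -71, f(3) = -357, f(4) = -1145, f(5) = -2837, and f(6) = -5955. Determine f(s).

Write f(s) = as^4 + bs^3 + cs^2 + ds + e. Substituting each data point gives a linear system:
  16a + 8b + 4c + 2d + e = -71
  81a + 27b + 9c + 3d + e = -357
  256a + 64b + 16c + 4d + e = -1145
  625a + 125b + 25c + 5d + e = -2837
  1296a + 216b + 36c + 6d + e = -5955
Solving the system yields a = -5, b = 3, c = -3, d = -3, e = 3.
So f(s) = -5s⁴ + 3s³ - 3s² - 3s + 3.
Check: f(2) = -71. ✓

f(s) = -5s^4 + 3s^3 - 3s^2 - 3s + 3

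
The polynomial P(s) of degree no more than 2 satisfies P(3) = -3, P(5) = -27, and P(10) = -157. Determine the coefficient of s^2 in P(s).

Write P(s) = as^2 + bs + c. Substituting each data point gives a linear system:
  9a + 3b + c = -3
  25a + 5b + c = -27
  100a + 10b + c = -157
Solving the system yields a = -2, b = 4, c = 3.
So P(s) = -2s^2 + 4s + 3.
The leading coefficient is -2.

-2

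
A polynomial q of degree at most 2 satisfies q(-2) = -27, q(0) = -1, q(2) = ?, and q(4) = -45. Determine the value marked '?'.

The 3 known points determine the degree-2 polynomial uniquely.
Write q(n) = an^2 + bn + c. Substituting each data point gives a linear system:
  4a - 2b + c = -27
  c = -1
  16a + 4b + c = -45
Solving the system yields a = -4, b = 5, c = -1.
So q(n) = -4n^2 + 5n - 1.
Then q(2) = -7.

-7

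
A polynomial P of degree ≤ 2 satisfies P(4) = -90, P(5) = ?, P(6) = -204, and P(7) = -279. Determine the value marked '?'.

-141

The 3 known points determine the degree-2 polynomial uniquely.
Write P(s) = as^2 + bs + c. Substituting each data point gives a linear system:
  16a + 4b + c = -90
  36a + 6b + c = -204
  49a + 7b + c = -279
Solving the system yields a = -6, b = 3, c = -6.
So P(s) = -6s² + 3s - 6.
Then P(5) = -141.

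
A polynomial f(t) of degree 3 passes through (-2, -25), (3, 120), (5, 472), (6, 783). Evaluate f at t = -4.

Using the Lagrange interpolation formula with nodes -2, 3, 5, 6:
  L_0(t) = (t - 3)(t - 5)(t - 6) / -280
  L_1(t) = (t + 2)(t - 5)(t - 6) / 30
  L_2(t) = (t + 2)(t - 3)(t - 6) / -14
  L_3(t) = (t + 2)(t - 3)(t - 5) / 24
Then f(t) = -25·L_0(t) + 120·L_1(t) + 472·L_2(t) + 783·L_3(t).
Expanding and collecting terms gives f(t) = 3t^3 + 3t^2 + 5t - 3.
Evaluating at t = -4: f(-4) = -167.

-167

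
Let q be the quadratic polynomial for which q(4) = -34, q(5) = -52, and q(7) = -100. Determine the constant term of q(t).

Write q(t) = at^2 + bt + c. Substituting each data point gives a linear system:
  16a + 4b + c = -34
  25a + 5b + c = -52
  49a + 7b + c = -100
Solving the system yields a = -2, b = 0, c = -2.
So q(t) = -2t² - 2.
The constant term is -2.

-2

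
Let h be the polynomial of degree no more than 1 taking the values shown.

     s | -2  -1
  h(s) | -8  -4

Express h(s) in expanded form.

h(s) = 4s

Using the Lagrange interpolation formula with nodes -2, -1:
  L_0(s) = (s + 1) / -1
  L_1(s) = (s + 2) / 1
Then h(s) = -8·L_0(s) - 4·L_1(s).
Expanding and collecting terms gives h(s) = 4s.
Check: h(-2) = -8. ✓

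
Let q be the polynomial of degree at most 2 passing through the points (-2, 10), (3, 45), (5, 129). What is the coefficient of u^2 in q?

Write q(u) = au^2 + bu + c. Substituting each data point gives a linear system:
  4a - 2b + c = 10
  9a + 3b + c = 45
  25a + 5b + c = 129
Solving the system yields a = 5, b = 2, c = -6.
So q(u) = 5u^2 + 2u - 6.
The leading coefficient is 5.

5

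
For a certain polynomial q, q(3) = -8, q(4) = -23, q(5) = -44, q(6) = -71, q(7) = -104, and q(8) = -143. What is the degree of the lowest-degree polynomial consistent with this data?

2

Forward differences of the values at s = 3, 4, 5, 6, 7, 8:
  q  : -8  -23  -44  -71  -104  -143
  Δ  : -15  -21  -27  -33  -39
  Δ^2: -6  -6  -6  -6
  Δ^3: 0  0  0
  Δ^4: 0  0
  Δ^5: 0
The second differences are constant (-6) and nonzero, while all higher differences vanish, so the minimal degree is 2.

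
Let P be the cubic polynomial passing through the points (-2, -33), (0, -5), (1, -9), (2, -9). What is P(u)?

Using the Lagrange interpolation formula with nodes -2, 0, 1, 2:
  L_0(u) = u(u - 1)(u - 2) / -24
  L_1(u) = (u + 2)(u - 1)(u - 2) / 4
  L_2(u) = (u + 2)u(u - 2) / -3
  L_3(u) = (u + 2)u(u - 1) / 8
Then P(u) = -33·L_0(u) - 5·L_1(u) - 9·L_2(u) - 9·L_3(u).
Expanding and collecting terms gives P(u) = 2u³ - 4u² - 2u - 5.
Check: P(0) = -5. ✓

P(u) = 2u^3 - 4u^2 - 2u - 5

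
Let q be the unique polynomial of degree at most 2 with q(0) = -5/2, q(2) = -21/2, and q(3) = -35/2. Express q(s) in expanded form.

Write q(s) = as^2 + bs + c. Substituting each data point gives a linear system:
  c = -5/2
  4a + 2b + c = -21/2
  9a + 3b + c = -35/2
Solving the system yields a = -1, b = -2, c = -5/2.
So q(s) = -s^2 - 2s - 5/2.
Check: q(3) = -35/2. ✓

q(s) = -s^2 - 2s - 5/2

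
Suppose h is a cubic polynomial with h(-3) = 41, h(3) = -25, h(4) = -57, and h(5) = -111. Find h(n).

h(n) = -n^3 + n^2 - 2n - 1

Using the Lagrange interpolation formula with nodes -3, 3, 4, 5:
  L_0(n) = (n - 3)(n - 4)(n - 5) / -336
  L_1(n) = (n + 3)(n - 4)(n - 5) / 12
  L_2(n) = (n + 3)(n - 3)(n - 5) / -7
  L_3(n) = (n + 3)(n - 3)(n - 4) / 16
Then h(n) = 41·L_0(n) - 25·L_1(n) - 57·L_2(n) - 111·L_3(n).
Expanding and collecting terms gives h(n) = -n³ + n² - 2n - 1.
Check: h(5) = -111. ✓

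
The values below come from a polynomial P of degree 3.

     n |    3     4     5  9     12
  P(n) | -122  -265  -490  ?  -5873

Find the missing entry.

The 4 known points determine the degree-3 polynomial uniquely.
Write P(n) = an^3 + bn^2 + cn + d. Substituting each data point gives a linear system:
  27a + 9b + 3c + d = -122
  64a + 16b + 4c + d = -265
  125a + 25b + 5c + d = -490
  1728a + 144b + 12c + d = -5873
Solving the system yields a = -3, b = -5, c = 3, d = -5.
So P(n) = -3n^3 - 5n^2 + 3n - 5.
Then P(9) = -2570.

-2570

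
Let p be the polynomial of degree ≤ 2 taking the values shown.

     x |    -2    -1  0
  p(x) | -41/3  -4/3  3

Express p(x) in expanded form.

p(x) = -4x^2 + (1/3)x + 3

Using the Lagrange interpolation formula with nodes -2, -1, 0:
  L_0(x) = (x + 1)x / 2
  L_1(x) = (x + 2)x / -1
  L_2(x) = (x + 2)(x + 1) / 2
Then p(x) = -41/3·L_0(x) - 4/3·L_1(x) + 3·L_2(x).
Expanding and collecting terms gives p(x) = -4x^2 + (1/3)x + 3.
Check: p(-2) = -41/3. ✓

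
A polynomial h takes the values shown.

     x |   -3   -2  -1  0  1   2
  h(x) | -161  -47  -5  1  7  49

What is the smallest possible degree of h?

3

Forward differences of the values at x = -3, -2, -1, 0, 1, 2:
  h  : -161  -47  -5  1  7  49
  Δ  : 114  42  6  6  42
  Δ^2: -72  -36  0  36
  Δ^3: 36  36  36
  Δ^4: 0  0
  Δ^5: 0
The third differences are constant (36) and nonzero, while all higher differences vanish, so the minimal degree is 3.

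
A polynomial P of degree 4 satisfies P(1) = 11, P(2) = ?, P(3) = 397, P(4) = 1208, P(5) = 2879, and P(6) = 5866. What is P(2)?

86

The 5 known points determine the degree-4 polynomial uniquely.
Write P(s) = as^4 + bs^3 + cs^2 + ds + e. Substituting each data point gives a linear system:
  a + b + c + d + e = 11
  81a + 27b + 9c + 3d + e = 397
  256a + 64b + 16c + 4d + e = 1208
  625a + 125b + 25c + 5d + e = 2879
  1296a + 216b + 36c + 6d + e = 5866
Solving the system yields a = 4, b = 4, c = -6, d = 5, e = 4.
So P(s) = 4s⁴ + 4s³ - 6s² + 5s + 4.
Then P(2) = 86.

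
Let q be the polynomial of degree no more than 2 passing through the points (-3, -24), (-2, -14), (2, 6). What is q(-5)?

-50

Write q(u) = au^2 + bu + c. Substituting each data point gives a linear system:
  9a - 3b + c = -24
  4a - 2b + c = -14
  4a + 2b + c = 6
Solving the system yields a = -1, b = 5, c = 0.
So q(u) = -u^2 + 5u.
Then q(-5) = -50.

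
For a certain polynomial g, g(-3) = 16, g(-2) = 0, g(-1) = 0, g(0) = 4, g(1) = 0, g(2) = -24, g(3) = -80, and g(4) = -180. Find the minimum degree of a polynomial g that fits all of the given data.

3

Forward differences of the values at s = -3, -2, -1, 0, 1, 2, 3, 4:
  g  : 16  0  0  4  0  -24  -80  -180
  Δ  : -16  0  4  -4  -24  -56  -100
  Δ^2: 16  4  -8  -20  -32  -44
  Δ^3: -12  -12  -12  -12  -12
  Δ^4: 0  0  0  0
  Δ^5: 0  0  0
  Δ^6: 0  0
  Δ^7: 0
The third differences are constant (-12) and nonzero, while all higher differences vanish, so the minimal degree is 3.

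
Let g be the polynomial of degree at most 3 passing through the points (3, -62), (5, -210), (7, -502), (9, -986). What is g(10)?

Using the Lagrange interpolation formula with nodes 3, 5, 7, 9:
  L_0(n) = (n - 5)(n - 7)(n - 9) / -48
  L_1(n) = (n - 3)(n - 7)(n - 9) / 16
  L_2(n) = (n - 3)(n - 5)(n - 9) / -16
  L_3(n) = (n - 3)(n - 5)(n - 7) / 48
Then g(n) = -62·L_0(n) - 210·L_1(n) - 502·L_2(n) - 986·L_3(n).
Expanding and collecting terms gives g(n) = -n^3 - 3n^2 - n - 5.
Evaluating at n = 10: g(10) = -1315.

-1315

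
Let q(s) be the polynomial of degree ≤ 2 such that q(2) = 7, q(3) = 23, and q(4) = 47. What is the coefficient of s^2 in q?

Write q(s) = as^2 + bs + c. Substituting each data point gives a linear system:
  4a + 2b + c = 7
  9a + 3b + c = 23
  16a + 4b + c = 47
Solving the system yields a = 4, b = -4, c = -1.
So q(s) = 4s² - 4s - 1.
The leading coefficient is 4.

4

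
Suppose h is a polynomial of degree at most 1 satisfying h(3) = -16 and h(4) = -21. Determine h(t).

h(t) = -5t - 1

Write h(t) = at + b. Substituting each data point gives a linear system:
  3a + b = -16
  4a + b = -21
Solving the system yields a = -5, b = -1.
So h(t) = -5t - 1.
Check: h(3) = -16. ✓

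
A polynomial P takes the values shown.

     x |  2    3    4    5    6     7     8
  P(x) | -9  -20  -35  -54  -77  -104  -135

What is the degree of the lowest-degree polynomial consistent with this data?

2

Forward differences of the values at x = 2, 3, 4, 5, 6, 7, 8:
  P  : -9  -20  -35  -54  -77  -104  -135
  Δ  : -11  -15  -19  -23  -27  -31
  Δ^2: -4  -4  -4  -4  -4
  Δ^3: 0  0  0  0
  Δ^4: 0  0  0
  Δ^5: 0  0
  Δ^6: 0
The second differences are constant (-4) and nonzero, while all higher differences vanish, so the minimal degree is 2.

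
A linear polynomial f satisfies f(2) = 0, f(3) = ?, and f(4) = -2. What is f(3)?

On equispaced nodes a degree-1 polynomial has vanishing second forward difference, so
  f(2) - 2·f(3) + f(4) = 0.
Substituting the known values and solving for f(3):
  -2·f(3) = 2
  f(3) = -1.

-1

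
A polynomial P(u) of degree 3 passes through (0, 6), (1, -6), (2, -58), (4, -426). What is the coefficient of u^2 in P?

-2

Write P(u) = au^3 + bu^2 + cu + d. Substituting each data point gives a linear system:
  d = 6
  a + b + c + d = -6
  8a + 4b + 2c + d = -58
  64a + 16b + 4c + d = -426
Solving the system yields a = -6, b = -2, c = -4, d = 6.
So P(u) = -6u^3 - 2u^2 - 4u + 6.
The coefficient of u^2 is -2.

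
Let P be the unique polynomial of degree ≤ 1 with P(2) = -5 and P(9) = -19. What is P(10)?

Using the Lagrange interpolation formula with nodes 2, 9:
  L_0(x) = (x - 9) / -7
  L_1(x) = (x - 2) / 7
Then P(x) = -5·L_0(x) - 19·L_1(x).
Expanding and collecting terms gives P(x) = -2x - 1.
Evaluating at x = 10: P(10) = -21.

-21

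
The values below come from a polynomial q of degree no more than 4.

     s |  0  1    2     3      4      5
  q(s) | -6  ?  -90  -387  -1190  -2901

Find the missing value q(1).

The 5 known points determine the degree-4 polynomial uniquely.
Write q(s) = as^4 + bs^3 + cs^2 + ds + e. Substituting each data point gives a linear system:
  e = -6
  16a + 8b + 4c + 2d + e = -90
  81a + 27b + 9c + 3d + e = -387
  256a + 64b + 16c + 4d + e = -1190
  625a + 125b + 25c + 5d + e = -2901
Solving the system yields a = -5, b = 3, c = -5, d = -4, e = -6.
So q(s) = -5s^4 + 3s^3 - 5s^2 - 4s - 6.
Then q(1) = -17.

-17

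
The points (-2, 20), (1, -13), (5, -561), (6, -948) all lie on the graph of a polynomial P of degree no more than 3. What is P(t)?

Write P(t) = at^3 + bt^2 + ct + d. Substituting each data point gives a linear system:
  -8a + 4b - 2c + d = 20
  a + b + c + d = -13
  125a + 25b + 5c + d = -561
  216a + 36b + 6c + d = -948
Solving the system yields a = -4, b = -2, c = -1, d = -6.
So P(t) = -4t³ - 2t² - t - 6.
Check: P(-2) = 20. ✓

P(t) = -4t^3 - 2t^2 - t - 6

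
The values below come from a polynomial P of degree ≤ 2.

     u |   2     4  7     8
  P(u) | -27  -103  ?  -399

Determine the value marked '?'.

-307

The 3 known points determine the degree-2 polynomial uniquely.
Write P(u) = au^2 + bu + c. Substituting each data point gives a linear system:
  4a + 2b + c = -27
  16a + 4b + c = -103
  64a + 8b + c = -399
Solving the system yields a = -6, b = -2, c = 1.
So P(u) = -6u² - 2u + 1.
Then P(7) = -307.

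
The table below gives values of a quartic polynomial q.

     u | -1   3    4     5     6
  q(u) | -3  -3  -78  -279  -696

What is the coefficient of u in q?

Write q(u) = au^4 + bu^3 + cu^2 + du + e. Substituting each data point gives a linear system:
  a - b + c - d + e = -3
  81a + 27b + 9c + 3d + e = -3
  256a + 64b + 16c + 4d + e = -78
  625a + 125b + 25c + 5d + e = -279
  1296a + 216b + 36c + 6d + e = -696
Solving the system yields a = -1, b = 3, c = -2, d = 3, e = 6.
So q(u) = -u^4 + 3u^3 - 2u^2 + 3u + 6.
The coefficient of u is 3.

3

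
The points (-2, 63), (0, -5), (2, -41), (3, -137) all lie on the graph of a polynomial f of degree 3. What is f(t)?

Write f(t) = at^3 + bt^2 + ct + d. Substituting each data point gives a linear system:
  -8a + 4b - 2c + d = 63
  d = -5
  8a + 4b + 2c + d = -41
  27a + 9b + 3c + d = -137
Solving the system yields a = -6, b = 4, c = -2, d = -5.
So f(t) = -6t^3 + 4t^2 - 2t - 5.
Check: f(0) = -5. ✓

f(t) = -6t^3 + 4t^2 - 2t - 5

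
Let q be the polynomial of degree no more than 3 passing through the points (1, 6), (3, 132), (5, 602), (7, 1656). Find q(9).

Forward differences of the values at s = 1, 3, 5, 7:
  q  : 6  132  602  1656
  Δ  : 126  470  1054
  Δ^2: 344  584
  Δ^3: 240
The third differences are constant, confirming degree 3.
Interpolating (Newton forward form) and evaluating at s = 9 gives q(9) = 3534.

3534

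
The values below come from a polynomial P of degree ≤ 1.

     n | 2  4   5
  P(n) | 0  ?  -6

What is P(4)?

The 2 known points determine the degree-1 polynomial uniquely.
Write P(n) = an + b. Substituting each data point gives a linear system:
  2a + b = 0
  5a + b = -6
Solving the system yields a = -2, b = 4.
So P(n) = -2n + 4.
Then P(4) = -4.

-4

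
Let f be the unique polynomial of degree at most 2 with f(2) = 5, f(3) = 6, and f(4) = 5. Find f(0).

-3

Write f(s) = as^2 + bs + c. Substituting each data point gives a linear system:
  4a + 2b + c = 5
  9a + 3b + c = 6
  16a + 4b + c = 5
Solving the system yields a = -1, b = 6, c = -3.
So f(s) = -s^2 + 6s - 3.
Then f(0) = -3.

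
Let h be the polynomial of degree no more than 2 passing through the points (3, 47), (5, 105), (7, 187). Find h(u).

Using the Lagrange interpolation formula with nodes 3, 5, 7:
  L_0(u) = (u - 5)(u - 7) / 8
  L_1(u) = (u - 3)(u - 7) / -4
  L_2(u) = (u - 3)(u - 5) / 8
Then h(u) = 47·L_0(u) + 105·L_1(u) + 187·L_2(u).
Expanding and collecting terms gives h(u) = 3u² + 5u + 5.
Check: h(5) = 105. ✓

h(u) = 3u^2 + 5u + 5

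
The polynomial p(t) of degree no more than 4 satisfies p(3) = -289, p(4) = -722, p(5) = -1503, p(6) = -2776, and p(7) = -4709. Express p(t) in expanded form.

Write p(t) = at^4 + bt^3 + ct^2 + dt + e. Substituting each data point gives a linear system:
  81a + 27b + 9c + 3d + e = -289
  256a + 64b + 16c + 4d + e = -722
  625a + 125b + 25c + 5d + e = -1503
  1296a + 216b + 36c + 6d + e = -2776
  2401a + 343b + 49c + 7d + e = -4709
Solving the system yields a = -1, b = -6, c = -5, d = -1, e = 2.
So p(t) = -t⁴ - 6t³ - 5t² - t + 2.
Check: p(6) = -2776. ✓

p(t) = -t^4 - 6t^3 - 5t^2 - t + 2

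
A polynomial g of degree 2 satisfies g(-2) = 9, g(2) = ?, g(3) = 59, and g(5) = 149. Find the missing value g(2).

The 3 known points determine the degree-2 polynomial uniquely.
Write g(t) = at^2 + bt + c. Substituting each data point gives a linear system:
  4a - 2b + c = 9
  9a + 3b + c = 59
  25a + 5b + c = 149
Solving the system yields a = 5, b = 5, c = -1.
So g(t) = 5t^2 + 5t - 1.
Then g(2) = 29.

29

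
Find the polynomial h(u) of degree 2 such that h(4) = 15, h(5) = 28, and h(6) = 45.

Write h(u) = au^2 + bu + c. Substituting each data point gives a linear system:
  16a + 4b + c = 15
  25a + 5b + c = 28
  36a + 6b + c = 45
Solving the system yields a = 2, b = -5, c = 3.
So h(u) = 2u^2 - 5u + 3.
Check: h(4) = 15. ✓

h(u) = 2u^2 - 5u + 3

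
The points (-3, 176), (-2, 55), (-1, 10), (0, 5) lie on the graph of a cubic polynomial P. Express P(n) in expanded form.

P(n) = -6n^3 + 2n^2 + 3n + 5

Write P(n) = an^3 + bn^2 + cn + d. Substituting each data point gives a linear system:
  -27a + 9b - 3c + d = 176
  -8a + 4b - 2c + d = 55
  -a + b - c + d = 10
  d = 5
Solving the system yields a = -6, b = 2, c = 3, d = 5.
So P(n) = -6n^3 + 2n^2 + 3n + 5.
Check: P(-2) = 55. ✓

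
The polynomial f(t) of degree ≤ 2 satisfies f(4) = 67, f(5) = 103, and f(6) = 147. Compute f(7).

199

Using the Lagrange interpolation formula with nodes 4, 5, 6:
  L_0(t) = (t - 5)(t - 6) / 2
  L_1(t) = (t - 4)(t - 6) / -1
  L_2(t) = (t - 4)(t - 5) / 2
Then f(t) = 67·L_0(t) + 103·L_1(t) + 147·L_2(t).
Expanding and collecting terms gives f(t) = 4t^2 + 3.
Evaluating at t = 7: f(7) = 199.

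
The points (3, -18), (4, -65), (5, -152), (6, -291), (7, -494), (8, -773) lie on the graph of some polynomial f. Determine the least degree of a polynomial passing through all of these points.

3

Forward differences of the values at x = 3, 4, 5, 6, 7, 8:
  f  : -18  -65  -152  -291  -494  -773
  Δ  : -47  -87  -139  -203  -279
  Δ^2: -40  -52  -64  -76
  Δ^3: -12  -12  -12
  Δ^4: 0  0
  Δ^5: 0
The third differences are constant (-12) and nonzero, while all higher differences vanish, so the minimal degree is 3.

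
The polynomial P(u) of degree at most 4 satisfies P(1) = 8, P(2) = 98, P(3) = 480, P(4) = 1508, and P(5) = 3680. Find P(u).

Using the Lagrange interpolation formula with nodes 1, 2, 3, 4, 5:
  L_0(u) = (u - 2)(u - 3)(u - 4)(u - 5) / 24
  L_1(u) = (u - 1)(u - 3)(u - 4)(u - 5) / -6
  L_2(u) = (u - 1)(u - 2)(u - 4)(u - 5) / 4
  L_3(u) = (u - 1)(u - 2)(u - 3)(u - 5) / -6
  L_4(u) = (u - 1)(u - 2)(u - 3)(u - 4) / 24
Then P(u) = 8·L_0(u) + 98·L_1(u) + 480·L_2(u) + 1508·L_3(u) + 3680·L_4(u).
Expanding and collecting terms gives P(u) = 6u^4 - u^3 + 2u^2 + u.
Check: P(2) = 98. ✓

P(u) = 6u^4 - u^3 + 2u^2 + u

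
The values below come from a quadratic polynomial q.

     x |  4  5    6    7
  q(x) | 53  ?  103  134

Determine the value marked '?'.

76

The 3 known points determine the degree-2 polynomial uniquely.
Write q(x) = ax^2 + bx + c. Substituting each data point gives a linear system:
  16a + 4b + c = 53
  36a + 6b + c = 103
  49a + 7b + c = 134
Solving the system yields a = 2, b = 5, c = 1.
So q(x) = 2x² + 5x + 1.
Then q(5) = 76.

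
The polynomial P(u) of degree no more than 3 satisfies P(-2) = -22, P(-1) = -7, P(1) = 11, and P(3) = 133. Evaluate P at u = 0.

Write P(u) = au^3 + bu^2 + cu + d. Substituting each data point gives a linear system:
  -8a + 4b - 2c + d = -22
  -a + b - c + d = -7
  a + b + c + d = 11
  27a + 9b + 3c + d = 133
Solving the system yields a = 3, b = 4, c = 6, d = -2.
So P(u) = 3u³ + 4u² + 6u - 2.
Then P(0) = -2.

-2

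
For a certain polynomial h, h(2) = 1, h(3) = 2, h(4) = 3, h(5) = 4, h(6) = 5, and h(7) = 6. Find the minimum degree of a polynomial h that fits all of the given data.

Forward differences of the values at t = 2, 3, 4, 5, 6, 7:
  h  : 1  2  3  4  5  6
  Δ  : 1  1  1  1  1
  Δ^2: 0  0  0  0
  Δ^3: 0  0  0
  Δ^4: 0  0
  Δ^5: 0
The first differences are constant (1) and nonzero, while all higher differences vanish, so the minimal degree is 1.

1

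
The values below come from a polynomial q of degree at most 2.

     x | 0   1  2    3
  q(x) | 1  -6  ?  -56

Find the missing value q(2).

The 3 known points determine the degree-2 polynomial uniquely.
Write q(x) = ax^2 + bx + c. Substituting each data point gives a linear system:
  c = 1
  a + b + c = -6
  9a + 3b + c = -56
Solving the system yields a = -6, b = -1, c = 1.
So q(x) = -6x² - x + 1.
Then q(2) = -25.

-25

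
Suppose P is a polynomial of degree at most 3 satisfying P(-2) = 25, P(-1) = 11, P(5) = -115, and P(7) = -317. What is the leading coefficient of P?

-1

Write P(n) = an^3 + bn^2 + cn + d. Substituting each data point gives a linear system:
  -8a + 4b - 2c + d = 25
  -a + b - c + d = 11
  125a + 25b + 5c + d = -115
  343a + 49b + 7c + d = -317
Solving the system yields a = -1, b = 1, c = -4, d = 5.
So P(n) = -n^3 + n^2 - 4n + 5.
The leading coefficient is -1.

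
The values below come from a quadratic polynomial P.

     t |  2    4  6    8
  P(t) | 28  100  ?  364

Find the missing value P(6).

The 3 known points determine the degree-2 polynomial uniquely.
Write P(t) = at^2 + bt + c. Substituting each data point gives a linear system:
  4a + 2b + c = 28
  16a + 4b + c = 100
  64a + 8b + c = 364
Solving the system yields a = 5, b = 6, c = -4.
So P(t) = 5t^2 + 6t - 4.
Then P(6) = 212.

212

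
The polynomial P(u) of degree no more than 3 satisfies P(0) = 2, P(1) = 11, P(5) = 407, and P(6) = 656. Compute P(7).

Using the Lagrange interpolation formula with nodes 0, 1, 5, 6:
  L_0(u) = (u - 1)(u - 5)(u - 6) / -30
  L_1(u) = u(u - 5)(u - 6) / 20
  L_2(u) = u(u - 1)(u - 6) / -20
  L_3(u) = u(u - 1)(u - 5) / 30
Then P(u) = 2·L_0(u) + 11·L_1(u) + 407·L_2(u) + 656·L_3(u).
Expanding and collecting terms gives P(u) = 2u^3 + 6u^2 + u + 2.
Evaluating at u = 7: P(7) = 989.

989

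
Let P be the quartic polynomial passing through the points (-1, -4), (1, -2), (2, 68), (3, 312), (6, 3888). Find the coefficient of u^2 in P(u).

Write P(u) = au^4 + bu^3 + cu^2 + du + e. Substituting each data point gives a linear system:
  a - b + c - d + e = -4
  a + b + c + d + e = -2
  16a + 8b + 4c + 2d + e = 68
  81a + 27b + 9c + 3d + e = 312
  1296a + 216b + 36c + 6d + e = 3888
Solving the system yields a = 2, b = 6, c = 1, d = -5, e = -6.
So P(u) = 2u⁴ + 6u³ + u² - 5u - 6.
The coefficient of u^2 is 1.

1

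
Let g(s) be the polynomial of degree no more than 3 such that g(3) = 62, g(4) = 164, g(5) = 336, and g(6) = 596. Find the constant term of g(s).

-4

Write g(s) = as^3 + bs^2 + cs + d. Substituting each data point gives a linear system:
  27a + 9b + 3c + d = 62
  64a + 16b + 4c + d = 164
  125a + 25b + 5c + d = 336
  216a + 36b + 6c + d = 596
Solving the system yields a = 3, b = -1, c = -2, d = -4.
So g(s) = 3s^3 - s^2 - 2s - 4.
The constant term is -4.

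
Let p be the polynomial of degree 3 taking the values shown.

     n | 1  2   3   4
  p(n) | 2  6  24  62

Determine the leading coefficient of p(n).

1

Write p(n) = an^3 + bn^2 + cn + d. Substituting each data point gives a linear system:
  a + b + c + d = 2
  8a + 4b + 2c + d = 6
  27a + 9b + 3c + d = 24
  64a + 16b + 4c + d = 62
Solving the system yields a = 1, b = 1, c = -6, d = 6.
So p(n) = n^3 + n^2 - 6n + 6.
The leading coefficient is 1.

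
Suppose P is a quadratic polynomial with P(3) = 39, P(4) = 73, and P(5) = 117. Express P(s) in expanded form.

P(s) = 5s^2 - s - 3

Using the Lagrange interpolation formula with nodes 3, 4, 5:
  L_0(s) = (s - 4)(s - 5) / 2
  L_1(s) = (s - 3)(s - 5) / -1
  L_2(s) = (s - 3)(s - 4) / 2
Then P(s) = 39·L_0(s) + 73·L_1(s) + 117·L_2(s).
Expanding and collecting terms gives P(s) = 5s^2 - s - 3.
Check: P(4) = 73. ✓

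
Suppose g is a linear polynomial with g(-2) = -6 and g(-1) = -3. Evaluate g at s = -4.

Using the Lagrange interpolation formula with nodes -2, -1:
  L_0(s) = (s + 1) / -1
  L_1(s) = (s + 2) / 1
Then g(s) = -6·L_0(s) - 3·L_1(s).
Expanding and collecting terms gives g(s) = 3s.
Evaluating at s = -4: g(-4) = -12.

-12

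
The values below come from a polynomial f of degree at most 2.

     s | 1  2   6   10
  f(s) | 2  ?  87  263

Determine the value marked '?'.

The 3 known points determine the degree-2 polynomial uniquely.
Write f(s) = as^2 + bs + c. Substituting each data point gives a linear system:
  a + b + c = 2
  36a + 6b + c = 87
  100a + 10b + c = 263
Solving the system yields a = 3, b = -4, c = 3.
So f(s) = 3s^2 - 4s + 3.
Then f(2) = 7.

7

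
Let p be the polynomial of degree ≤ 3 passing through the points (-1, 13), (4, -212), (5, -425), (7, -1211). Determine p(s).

p(s) = -4s^3 + 4s^2 - 5s

Write p(s) = as^3 + bs^2 + cs + d. Substituting each data point gives a linear system:
  -a + b - c + d = 13
  64a + 16b + 4c + d = -212
  125a + 25b + 5c + d = -425
  343a + 49b + 7c + d = -1211
Solving the system yields a = -4, b = 4, c = -5, d = 0.
So p(s) = -4s³ + 4s² - 5s.
Check: p(-1) = 13. ✓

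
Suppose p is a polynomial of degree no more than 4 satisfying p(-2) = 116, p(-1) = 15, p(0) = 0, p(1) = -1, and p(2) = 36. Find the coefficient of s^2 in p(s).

Write p(s) = as^4 + bs^3 + cs^2 + ds + e. Substituting each data point gives a linear system:
  16a - 8b + 4c - 2d + e = 116
  a - b + c - d + e = 15
  e = 0
  a + b + c + d + e = -1
  16a + 8b + 4c + 2d + e = 36
Solving the system yields a = 4, b = -4, c = 3, d = -4, e = 0.
So p(s) = 4s^4 - 4s^3 + 3s^2 - 4s.
The coefficient of s^2 is 3.

3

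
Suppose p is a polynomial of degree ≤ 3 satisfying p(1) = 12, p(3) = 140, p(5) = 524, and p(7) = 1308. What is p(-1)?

Forward differences of the values at s = 1, 3, 5, 7:
  p  : 12  140  524  1308
  Δ  : 128  384  784
  Δ^2: 256  400
  Δ^3: 144
The third differences are constant, confirming degree 3.
Interpolating (Newton forward form) and evaluating at s = -1 gives p(-1) = -4.

-4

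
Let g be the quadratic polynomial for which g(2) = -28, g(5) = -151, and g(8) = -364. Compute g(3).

Forward differences of the values at s = 2, 5, 8:
  g  : -28  -151  -364
  Δ  : -123  -213
  Δ^2: -90
The second differences are constant, confirming degree 2.
Interpolating (Newton forward form) and evaluating at s = 3 gives g(3) = -59.

-59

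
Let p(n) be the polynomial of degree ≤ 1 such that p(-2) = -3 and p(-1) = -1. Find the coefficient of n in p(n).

Write p(n) = an + b. Substituting each data point gives a linear system:
  -2a + b = -3
  -a + b = -1
Solving the system yields a = 2, b = 1.
So p(n) = 2n + 1.
The leading coefficient is 2.

2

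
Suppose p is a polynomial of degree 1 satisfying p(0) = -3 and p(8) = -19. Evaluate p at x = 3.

Write p(x) = ax + b. Substituting each data point gives a linear system:
  b = -3
  8a + b = -19
Solving the system yields a = -2, b = -3.
So p(x) = -2x - 3.
Then p(3) = -9.

-9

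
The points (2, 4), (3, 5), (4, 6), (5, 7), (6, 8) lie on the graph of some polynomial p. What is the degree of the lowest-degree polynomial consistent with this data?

Forward differences of the values at u = 2, 3, 4, 5, 6:
  p  : 4  5  6  7  8
  Δ  : 1  1  1  1
  Δ^2: 0  0  0
  Δ^3: 0  0
  Δ^4: 0
The first differences are constant (1) and nonzero, while all higher differences vanish, so the minimal degree is 1.

1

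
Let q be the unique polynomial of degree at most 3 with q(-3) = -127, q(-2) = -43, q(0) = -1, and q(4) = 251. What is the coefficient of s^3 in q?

4

Write q(s) = as^3 + bs^2 + cs + d. Substituting each data point gives a linear system:
  -27a + 9b - 3c + d = -127
  -8a + 4b - 2c + d = -43
  d = -1
  64a + 16b + 4c + d = 251
Solving the system yields a = 4, b = -1, c = 3, d = -1.
So q(s) = 4s³ - s² + 3s - 1.
The leading coefficient is 4.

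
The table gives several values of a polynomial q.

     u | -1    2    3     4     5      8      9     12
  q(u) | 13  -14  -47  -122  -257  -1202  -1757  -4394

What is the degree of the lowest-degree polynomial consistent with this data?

3

Divided differences on the nodes -1, 2, 3, 4, 5, 8, 9, 12:
  order 0: 13  -14  -47  -122  -257  -1202  -1757  -4394
  order 1: -9  -33  -75  -135  -315  -555  -879
  order 2: -6  -21  -30  -45  -60  -81
  order 3: -3  -3  -3  -3  -3
  order 4: 0  0  0  0
  order 5: 0  0  0
  order 6: 0  0
  order 7: 0
The order-3 divided differences are all -3 (nonzero) and every higher order vanishes, so the data lies on a polynomial of degree exactly 3.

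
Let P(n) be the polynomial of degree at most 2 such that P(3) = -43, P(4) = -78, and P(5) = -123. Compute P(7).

Write P(n) = an^2 + bn + c. Substituting each data point gives a linear system:
  9a + 3b + c = -43
  16a + 4b + c = -78
  25a + 5b + c = -123
Solving the system yields a = -5, b = 0, c = 2.
So P(n) = -5n² + 2.
Then P(7) = -243.

-243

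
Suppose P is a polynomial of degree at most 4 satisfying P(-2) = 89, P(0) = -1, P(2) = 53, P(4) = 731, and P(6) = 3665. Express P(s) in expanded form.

Write P(s) = as^4 + bs^3 + cs^2 + ds + e. Substituting each data point gives a linear system:
  16a - 8b + 4c - 2d + e = 89
  e = -1
  16a + 8b + 4c + 2d + e = 53
  256a + 64b + 16c + 4d + e = 731
  1296a + 216b + 36c + 6d + e = 3665
Solving the system yields a = 3, b = -2, c = 6, d = -1, e = -1.
So P(s) = 3s⁴ - 2s³ + 6s² - s - 1.
Check: P(6) = 3665. ✓

P(s) = 3s^4 - 2s^3 + 6s^2 - s - 1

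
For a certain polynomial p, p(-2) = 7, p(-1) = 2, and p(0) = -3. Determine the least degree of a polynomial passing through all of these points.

1

Forward differences of the values at u = -2, -1, 0:
  p  : 7  2  -3
  Δ  : -5  -5
  Δ^2: 0
The first differences are constant (-5) and nonzero, while all higher differences vanish, so the minimal degree is 1.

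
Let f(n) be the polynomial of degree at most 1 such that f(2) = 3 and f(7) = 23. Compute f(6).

19

Write f(n) = an + b. Substituting each data point gives a linear system:
  2a + b = 3
  7a + b = 23
Solving the system yields a = 4, b = -5.
So f(n) = 4n - 5.
Then f(6) = 19.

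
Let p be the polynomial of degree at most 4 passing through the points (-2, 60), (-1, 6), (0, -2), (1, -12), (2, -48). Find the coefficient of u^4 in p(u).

1

Write p(u) = au^4 + bu^3 + cu^2 + du + e. Substituting each data point gives a linear system:
  16a - 8b + 4c - 2d + e = 60
  a - b + c - d + e = 6
  e = -2
  a + b + c + d + e = -12
  16a + 8b + 4c + 2d + e = -48
Solving the system yields a = 1, b = -6, c = -2, d = -3, e = -2.
So p(u) = u⁴ - 6u³ - 2u² - 3u - 2.
The leading coefficient is 1.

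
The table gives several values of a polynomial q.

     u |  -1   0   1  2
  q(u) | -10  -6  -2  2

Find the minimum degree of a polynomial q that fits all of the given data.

Forward differences of the values at u = -1, 0, 1, 2:
  q  : -10  -6  -2  2
  Δ  : 4  4  4
  Δ^2: 0  0
  Δ^3: 0
The first differences are constant (4) and nonzero, while all higher differences vanish, so the minimal degree is 1.

1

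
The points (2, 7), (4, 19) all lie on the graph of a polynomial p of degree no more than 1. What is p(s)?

Using the Lagrange interpolation formula with nodes 2, 4:
  L_0(s) = (s - 4) / -2
  L_1(s) = (s - 2) / 2
Then p(s) = 7·L_0(s) + 19·L_1(s).
Expanding and collecting terms gives p(s) = 6s - 5.
Check: p(4) = 19. ✓

p(s) = 6s - 5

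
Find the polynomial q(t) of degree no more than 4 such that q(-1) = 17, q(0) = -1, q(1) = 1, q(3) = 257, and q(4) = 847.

q(t) = 4t^4 - 4t^3 + 6t^2 - 4t - 1

Write q(t) = at^4 + bt^3 + ct^2 + dt + e. Substituting each data point gives a linear system:
  a - b + c - d + e = 17
  e = -1
  a + b + c + d + e = 1
  81a + 27b + 9c + 3d + e = 257
  256a + 64b + 16c + 4d + e = 847
Solving the system yields a = 4, b = -4, c = 6, d = -4, e = -1.
So q(t) = 4t^4 - 4t^3 + 6t^2 - 4t - 1.
Check: q(3) = 257. ✓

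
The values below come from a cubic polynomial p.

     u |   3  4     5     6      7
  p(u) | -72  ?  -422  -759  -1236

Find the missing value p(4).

-201

On equispaced nodes a degree-3 polynomial has vanishing fourth forward difference, so
  p(3) - 4·p(4) + 6·p(5) - 4·p(6) + p(7) = 0.
Substituting the known values and solving for p(4):
  -4·p(4) = 804
  p(4) = -201.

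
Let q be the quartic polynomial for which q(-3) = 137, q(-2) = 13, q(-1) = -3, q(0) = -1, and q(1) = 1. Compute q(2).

57

Using the Lagrange interpolation formula with nodes -3, -2, -1, 0, 1:
  L_0(u) = (u + 2)(u + 1)u(u - 1) / 24
  L_1(u) = (u + 3)(u + 1)u(u - 1) / -6
  L_2(u) = (u + 3)(u + 2)u(u - 1) / 4
  L_3(u) = (u + 3)(u + 2)(u + 1)(u - 1) / -6
  L_4(u) = (u + 3)(u + 2)(u + 1)u / 24
Then q(u) = 137·L_0(u) + 13·L_1(u) - 3·L_2(u) - 1·L_3(u) + 1·L_4(u).
Expanding and collecting terms gives q(u) = 3u^4 + 3u^3 - 3u^2 - u - 1.
Evaluating at u = 2: q(2) = 57.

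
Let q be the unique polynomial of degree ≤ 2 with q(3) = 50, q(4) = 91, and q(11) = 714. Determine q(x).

q(x) = 6x^2 - x - 1

Using the Lagrange interpolation formula with nodes 3, 4, 11:
  L_0(x) = (x - 4)(x - 11) / 8
  L_1(x) = (x - 3)(x - 11) / -7
  L_2(x) = (x - 3)(x - 4) / 56
Then q(x) = 50·L_0(x) + 91·L_1(x) + 714·L_2(x).
Expanding and collecting terms gives q(x) = 6x² - x - 1.
Check: q(11) = 714. ✓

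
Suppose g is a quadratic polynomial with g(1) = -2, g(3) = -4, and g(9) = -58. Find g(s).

g(s) = -s^2 + 3s - 4

Using the Lagrange interpolation formula with nodes 1, 3, 9:
  L_0(s) = (s - 3)(s - 9) / 16
  L_1(s) = (s - 1)(s - 9) / -12
  L_2(s) = (s - 1)(s - 3) / 48
Then g(s) = -2·L_0(s) - 4·L_1(s) - 58·L_2(s).
Expanding and collecting terms gives g(s) = -s^2 + 3s - 4.
Check: g(9) = -58. ✓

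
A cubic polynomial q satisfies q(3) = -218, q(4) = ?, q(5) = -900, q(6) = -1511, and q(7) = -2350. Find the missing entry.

The 4 known points determine the degree-3 polynomial uniquely.
Write q(s) = as^3 + bs^2 + cs + d. Substituting each data point gives a linear system:
  27a + 9b + 3c + d = -218
  125a + 25b + 5c + d = -900
  216a + 36b + 6c + d = -1511
  343a + 49b + 7c + d = -2350
Solving the system yields a = -6, b = -6, c = 1, d = -5.
So q(s) = -6s^3 - 6s^2 + s - 5.
Then q(4) = -481.

-481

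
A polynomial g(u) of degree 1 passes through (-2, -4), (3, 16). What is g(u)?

Using the Lagrange interpolation formula with nodes -2, 3:
  L_0(u) = (u - 3) / -5
  L_1(u) = (u + 2) / 5
Then g(u) = -4·L_0(u) + 16·L_1(u).
Expanding and collecting terms gives g(u) = 4u + 4.
Check: g(3) = 16. ✓

g(u) = 4u + 4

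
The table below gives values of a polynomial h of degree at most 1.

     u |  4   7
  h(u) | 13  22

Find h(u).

Using the Lagrange interpolation formula with nodes 4, 7:
  L_0(u) = (u - 7) / -3
  L_1(u) = (u - 4) / 3
Then h(u) = 13·L_0(u) + 22·L_1(u).
Expanding and collecting terms gives h(u) = 3u + 1.
Check: h(7) = 22. ✓

h(u) = 3u + 1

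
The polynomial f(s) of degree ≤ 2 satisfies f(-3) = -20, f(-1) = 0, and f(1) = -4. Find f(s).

Write f(s) = as^2 + bs + c. Substituting each data point gives a linear system:
  9a - 3b + c = -20
  a - b + c = 0
  a + b + c = -4
Solving the system yields a = -3, b = -2, c = 1.
So f(s) = -3s^2 - 2s + 1.
Check: f(-1) = 0. ✓

f(s) = -3s^2 - 2s + 1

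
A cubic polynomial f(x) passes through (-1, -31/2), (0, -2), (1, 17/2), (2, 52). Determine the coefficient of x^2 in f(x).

Write f(x) = ax^3 + bx^2 + cx + d. Substituting each data point gives a linear system:
  -a + b - c + d = -31/2
  d = -2
  a + b + c + d = 17/2
  8a + 4b + 2c + d = 52
Solving the system yields a = 6, b = -3/2, c = 6, d = -2.
So f(x) = 6x³ - (3/2)x² + 6x - 2.
The coefficient of x^2 is -3/2.

-3/2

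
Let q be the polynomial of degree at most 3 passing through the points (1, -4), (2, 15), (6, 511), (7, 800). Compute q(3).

Using the Lagrange interpolation formula with nodes 1, 2, 6, 7:
  L_0(s) = (s - 2)(s - 6)(s - 7) / -30
  L_1(s) = (s - 1)(s - 6)(s - 7) / 20
  L_2(s) = (s - 1)(s - 2)(s - 7) / -20
  L_3(s) = (s - 1)(s - 2)(s - 6) / 30
Then q(s) = -4·L_0(s) + 15·L_1(s) + 511·L_2(s) + 800·L_3(s).
Expanding and collecting terms gives q(s) = 2s³ + 3s² - 4s - 5.
Evaluating at s = 3: q(3) = 64.

64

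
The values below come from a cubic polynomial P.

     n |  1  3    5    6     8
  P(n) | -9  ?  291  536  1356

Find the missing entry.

41

The 4 known points determine the degree-3 polynomial uniquely.
Write P(n) = an^3 + bn^2 + cn + d. Substituting each data point gives a linear system:
  a + b + c + d = -9
  125a + 25b + 5c + d = 291
  216a + 36b + 6c + d = 536
  512a + 64b + 8c + d = 1356
Solving the system yields a = 3, b = -2, c = -6, d = -4.
So P(n) = 3n³ - 2n² - 6n - 4.
Then P(3) = 41.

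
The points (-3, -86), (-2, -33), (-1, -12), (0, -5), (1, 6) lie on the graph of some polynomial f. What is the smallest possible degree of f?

Forward differences of the values at s = -3, -2, -1, 0, 1:
  f  : -86  -33  -12  -5  6
  Δ  : 53  21  7  11
  Δ^2: -32  -14  4
  Δ^3: 18  18
  Δ^4: 0
The third differences are constant (18) and nonzero, while all higher differences vanish, so the minimal degree is 3.

3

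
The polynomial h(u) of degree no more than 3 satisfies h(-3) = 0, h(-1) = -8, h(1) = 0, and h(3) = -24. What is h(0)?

-3

Forward differences of the values at u = -3, -1, 1, 3:
  h  : 0  -8  0  -24
  Δ  : -8  8  -24
  Δ^2: 16  -32
  Δ^3: -48
The third differences are constant, confirming degree 3.
Interpolating (Newton forward form) and evaluating at u = 0 gives h(0) = -3.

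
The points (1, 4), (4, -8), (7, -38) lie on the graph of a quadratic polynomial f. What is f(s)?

Write f(s) = as^2 + bs + c. Substituting each data point gives a linear system:
  a + b + c = 4
  16a + 4b + c = -8
  49a + 7b + c = -38
Solving the system yields a = -1, b = 1, c = 4.
So f(s) = -s² + s + 4.
Check: f(7) = -38. ✓

f(s) = -s^2 + s + 4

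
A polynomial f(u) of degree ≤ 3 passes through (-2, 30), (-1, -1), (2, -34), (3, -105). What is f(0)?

Write f(u) = au^3 + bu^2 + cu + d. Substituting each data point gives a linear system:
  -8a + 4b - 2c + d = 30
  -a + b - c + d = -1
  8a + 4b + 2c + d = -34
  27a + 9b + 3c + d = -105
Solving the system yields a = -4, b = 1, c = 0, d = -6.
So f(u) = -4u^3 + u^2 - 6.
Then f(0) = -6.

-6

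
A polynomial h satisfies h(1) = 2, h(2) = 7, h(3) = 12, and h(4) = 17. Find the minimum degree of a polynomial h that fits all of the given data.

Forward differences of the values at s = 1, 2, 3, 4:
  h  : 2  7  12  17
  Δ  : 5  5  5
  Δ^2: 0  0
  Δ^3: 0
The first differences are constant (5) and nonzero, while all higher differences vanish, so the minimal degree is 1.

1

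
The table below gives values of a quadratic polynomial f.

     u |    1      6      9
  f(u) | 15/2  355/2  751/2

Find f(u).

f(u) = 4u^2 + 6u - 5/2

Using the Lagrange interpolation formula with nodes 1, 6, 9:
  L_0(u) = (u - 6)(u - 9) / 40
  L_1(u) = (u - 1)(u - 9) / -15
  L_2(u) = (u - 1)(u - 6) / 24
Then f(u) = 15/2·L_0(u) + 355/2·L_1(u) + 751/2·L_2(u).
Expanding and collecting terms gives f(u) = 4u² + 6u - 5/2.
Check: f(6) = 355/2. ✓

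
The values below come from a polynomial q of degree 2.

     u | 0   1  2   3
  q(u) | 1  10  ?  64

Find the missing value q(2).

The 3 known points determine the degree-2 polynomial uniquely.
Write q(u) = au^2 + bu + c. Substituting each data point gives a linear system:
  c = 1
  a + b + c = 10
  9a + 3b + c = 64
Solving the system yields a = 6, b = 3, c = 1.
So q(u) = 6u^2 + 3u + 1.
Then q(2) = 31.

31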